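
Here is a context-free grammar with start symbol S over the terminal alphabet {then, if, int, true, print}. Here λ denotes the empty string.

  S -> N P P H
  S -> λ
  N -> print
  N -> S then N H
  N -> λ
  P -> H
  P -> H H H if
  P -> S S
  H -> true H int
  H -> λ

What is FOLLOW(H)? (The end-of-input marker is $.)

FIRST(H): from H->true H int we get {true}; from H->λ we get {λ}. So FIRST(H) = {λ, true}.
FIRST(S): from S->N P P H we get {λ, if, print, then, true}; from S->λ we get {λ}. So FIRST(S) = {λ, if, print, then, true}.
FIRST(N): from N->print we get {print}; from N->S then N H we get {if, print, then, true}; from N->λ we get {λ}. So FIRST(N) = {λ, if, print, then, true}.
FIRST(P): from P->H we get {λ, true}; from P->H H H if we get {if, true}; from P->S S we get {λ, if, print, then, true}. So FIRST(P) = {λ, if, print, then, true}.
FOLLOW(S) includes $ since S is the start symbol.
FOLLOW(S): in N->S then N H, S is followed by then N H with FIRST {then}; in P->S S (occurrence 1), S is followed by S with FIRST {λ, if, print, then, true}; in P->S S (occurrence 1), the suffix after S is nullable, so FOLLOW(S) ⊇ FOLLOW(P) = {$, if, print, then, true}; in P->S S (occurrence 2), the suffix after S is empty, so FOLLOW(S) ⊇ FOLLOW(P) = {$, if, print, then, true}. Thus FOLLOW(S) = {$, if, print, then, true}.
FOLLOW(N): in S->N P P H, N is followed by P P H with FIRST {λ, if, print, then, true}; in S->N P P H, the suffix after N is nullable, so FOLLOW(N) ⊇ FOLLOW(S) = {$, if, print, then, true}; in N->S then N H, N is followed by H with FIRST {λ, true}; in N->S then N H, the suffix after N is nullable (adds nothing new). Thus FOLLOW(N) = {$, if, print, then, true}.
FOLLOW(P): in S->N P P H (occurrence 1), P is followed by P H with FIRST {λ, if, print, then, true}; in S->N P P H (occurrence 1), the suffix after P is nullable, so FOLLOW(P) ⊇ FOLLOW(S) = {$, if, print, then, true}; in S->N P P H (occurrence 2), P is followed by H with FIRST {λ, true}; in S->N P P H (occurrence 2), the suffix after P is nullable, so FOLLOW(P) ⊇ FOLLOW(S) = {$, if, print, then, true}. Thus FOLLOW(P) = {$, if, print, then, true}.
FOLLOW(H): in S->N P P H, the suffix after H is empty, so FOLLOW(H) ⊇ FOLLOW(S) = {$, if, print, then, true}; in N->S then N H, the suffix after H is empty, so FOLLOW(H) ⊇ FOLLOW(N) = {$, if, print, then, true}; in P->H, the suffix after H is empty, so FOLLOW(H) ⊇ FOLLOW(P) = {$, if, print, then, true}; in P->H H H if (occurrence 1), H is followed by H H if with FIRST {if, true}; in P->H H H if (occurrence 2), H is followed by H if with FIRST {if, true}; in P->H H H if (occurrence 3), H is followed by if with FIRST {if}; in H->true H int, H is followed by int with FIRST {int}. Thus FOLLOW(H) = {$, if, int, print, then, true}.

{$, if, int, print, then, true}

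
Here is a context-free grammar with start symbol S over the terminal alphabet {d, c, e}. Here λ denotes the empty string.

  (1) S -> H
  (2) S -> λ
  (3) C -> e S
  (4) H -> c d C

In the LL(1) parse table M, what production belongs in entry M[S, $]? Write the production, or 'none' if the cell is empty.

S -> λ

FIRST(C): from C->e S we get {e}. So FIRST(C) = {e}.
FIRST(H): from H->c d C we get {c}. So FIRST(H) = {c}.
FIRST(S): from S->H we get {c}; from S->λ we get {λ}. So FIRST(S) = {λ, c}.
FOLLOW(S) includes $ since S is the start symbol.
FOLLOW(S): in C->e S, the suffix after S is empty, so FOLLOW(S) ⊇ FOLLOW(C) = {$}. Thus FOLLOW(S) = {$}.
FOLLOW(C): in H->c d C, the suffix after C is empty, so FOLLOW(C) ⊇ FOLLOW(H) = {$}. Thus FOLLOW(C) = {$}.
For S -> H: FIRST(H) = {c}, so it goes in M[S, t] for t ∈ {c}.
For S -> λ: FIRST(λ) = {λ}, so it goes in M[S, t] for t ∈ {}; since λ ∈ FIRST, also for every t ∈ FOLLOW(S) = {$}.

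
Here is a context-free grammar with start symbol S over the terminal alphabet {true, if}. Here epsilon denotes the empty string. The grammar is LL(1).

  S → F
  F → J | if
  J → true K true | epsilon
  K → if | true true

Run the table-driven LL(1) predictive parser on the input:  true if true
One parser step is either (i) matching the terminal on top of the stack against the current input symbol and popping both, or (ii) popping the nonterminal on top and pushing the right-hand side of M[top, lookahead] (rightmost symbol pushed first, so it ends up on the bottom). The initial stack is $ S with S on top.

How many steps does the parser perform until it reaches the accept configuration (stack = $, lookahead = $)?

     Stack          Input           Action
  1  $ S            true if true $  expand S → F
  2  $ F            true if true $  expand F → J
  3  $ J            true if true $  expand J → true K true
  4  $ true K true  true if true $  match true
  5  $ true K       if true $       expand K → if
  6  $ true if      if true $       match if
  7  $ true         true $          match true
Accept reached after 7 steps.

7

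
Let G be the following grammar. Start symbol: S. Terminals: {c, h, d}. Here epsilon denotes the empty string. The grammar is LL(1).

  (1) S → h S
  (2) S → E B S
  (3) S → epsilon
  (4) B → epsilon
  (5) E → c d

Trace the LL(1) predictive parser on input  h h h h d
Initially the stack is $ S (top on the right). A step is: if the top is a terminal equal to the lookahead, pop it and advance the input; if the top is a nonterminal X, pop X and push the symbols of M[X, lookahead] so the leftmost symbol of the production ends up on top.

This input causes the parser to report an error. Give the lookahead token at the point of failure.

step 1: stack=$ S  input=h h h h d $  — expand S → h S
step 2: stack=$ S h  input=h h h h d $  — match h
step 3: stack=$ S  input=h h h d $  — expand S → h S
step 4: stack=$ S h  input=h h h d $  — match h
step 5: stack=$ S  input=h h d $  — expand S → h S
step 6: stack=$ S h  input=h h d $  — match h
step 7: stack=$ S  input=h d $  — expand S → h S
step 8: stack=$ S h  input=h d $  — match h
step 9: stack=$ S  input=d $  — error: M[S, d] is empty

d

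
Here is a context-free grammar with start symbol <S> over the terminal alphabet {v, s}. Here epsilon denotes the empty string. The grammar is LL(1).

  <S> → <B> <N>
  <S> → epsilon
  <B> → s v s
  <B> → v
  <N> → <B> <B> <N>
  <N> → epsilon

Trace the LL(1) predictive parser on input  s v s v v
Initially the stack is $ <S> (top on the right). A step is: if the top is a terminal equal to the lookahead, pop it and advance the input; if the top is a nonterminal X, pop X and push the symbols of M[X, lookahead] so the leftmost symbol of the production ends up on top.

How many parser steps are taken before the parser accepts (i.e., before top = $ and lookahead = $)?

      Stack          Input        Action
   1  $ <S>          s v s v v $  expand <S> → <B> <N>
   2  $ <N> <B>      s v s v v $  expand <B> → s v s
   3  $ <N> s v s    s v s v v $  match s
   4  $ <N> s v      v s v v $    match v
   5  $ <N> s        s v v $      match s
   6  $ <N>          v v $        expand <N> → <B> <B> <N>
   7  $ <N> <B> <B>  v v $        expand <B> → v
   8  $ <N> <B> v    v v $        match v
   9  $ <N> <B>      v $          expand <B> → v
  10  $ <N> v        v $          match v
  11  $ <N>          $            expand <N> → epsilon
Accept reached after 11 steps.

11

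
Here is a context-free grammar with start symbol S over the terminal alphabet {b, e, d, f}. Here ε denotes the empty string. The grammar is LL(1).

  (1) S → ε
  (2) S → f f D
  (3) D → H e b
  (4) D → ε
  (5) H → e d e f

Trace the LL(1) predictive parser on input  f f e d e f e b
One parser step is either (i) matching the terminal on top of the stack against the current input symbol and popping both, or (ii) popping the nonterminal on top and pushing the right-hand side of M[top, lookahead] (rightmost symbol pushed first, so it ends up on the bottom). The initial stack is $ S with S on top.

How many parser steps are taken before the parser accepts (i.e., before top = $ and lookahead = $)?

      Stack          Input              Action
   1  $ S            f f e d e f e b $  expand S → f f D
   2  $ D f f        f f e d e f e b $  match f
   3  $ D f          f e d e f e b $    match f
   4  $ D            e d e f e b $      expand D → H e b
   5  $ b e H        e d e f e b $      expand H → e d e f
   6  $ b e f e d e  e d e f e b $      match e
   7  $ b e f e d    d e f e b $        match d
   8  $ b e f e      e f e b $          match e
   9  $ b e f        f e b $            match f
  10  $ b e          e b $              match e
  11  $ b            b $                match b
Accept reached after 11 steps.

11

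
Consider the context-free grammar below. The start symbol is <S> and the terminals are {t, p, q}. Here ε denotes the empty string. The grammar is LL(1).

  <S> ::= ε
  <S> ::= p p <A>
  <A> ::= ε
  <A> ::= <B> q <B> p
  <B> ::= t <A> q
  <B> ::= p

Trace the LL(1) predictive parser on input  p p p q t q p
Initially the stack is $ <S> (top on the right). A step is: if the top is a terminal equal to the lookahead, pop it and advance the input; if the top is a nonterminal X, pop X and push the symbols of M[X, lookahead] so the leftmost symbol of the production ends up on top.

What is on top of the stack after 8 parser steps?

t

     Stack          Input            Action
  1  $ <S>          p p p q t q p $  expand <S> ::= p p <A>
  2  $ <A> p p      p p p q t q p $  match p
  3  $ <A> p        p p q t q p $    match p
  4  $ <A>          p q t q p $      expand <A> ::= <B> q <B> p
  5  $ p <B> q <B>  p q t q p $      expand <B> ::= p
  6  $ p <B> q p    p q t q p $      match p
  7  $ p <B> q      q t q p $        match q
  8  $ p <B>        t q p $          expand <B> ::= t <A> q
Stack after step 8: $ p q <A> t (top = t).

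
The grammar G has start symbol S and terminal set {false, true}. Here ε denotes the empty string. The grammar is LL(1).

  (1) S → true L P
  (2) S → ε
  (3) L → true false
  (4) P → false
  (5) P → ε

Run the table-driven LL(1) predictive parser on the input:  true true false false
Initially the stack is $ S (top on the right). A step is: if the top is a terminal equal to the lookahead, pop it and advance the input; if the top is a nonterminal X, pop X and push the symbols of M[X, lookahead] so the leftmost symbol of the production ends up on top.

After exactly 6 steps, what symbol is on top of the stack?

false

step 1: stack=$ S  input=true true false false $  — expand S → true L P
step 2: stack=$ P L true  input=true true false false $  — match true
step 3: stack=$ P L  input=true false false $  — expand L → true false
step 4: stack=$ P false true  input=true false false $  — match true
step 5: stack=$ P false  input=false false $  — match false
step 6: stack=$ P  input=false $  — expand P → false
Stack after step 6: $ false (top = false).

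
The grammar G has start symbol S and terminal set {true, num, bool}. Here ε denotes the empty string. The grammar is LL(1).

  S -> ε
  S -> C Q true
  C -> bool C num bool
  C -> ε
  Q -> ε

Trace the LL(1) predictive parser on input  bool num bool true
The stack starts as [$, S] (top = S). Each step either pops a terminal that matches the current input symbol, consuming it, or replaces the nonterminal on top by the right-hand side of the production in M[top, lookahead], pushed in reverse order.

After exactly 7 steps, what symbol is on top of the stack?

true

step 1: stack=$ S  input=bool num bool true $  — expand S -> C Q true
step 2: stack=$ true Q C  input=bool num bool true $  — expand C -> bool C num bool
step 3: stack=$ true Q bool num C bool  input=bool num bool true $  — match bool
step 4: stack=$ true Q bool num C  input=num bool true $  — expand C -> ε
step 5: stack=$ true Q bool num  input=num bool true $  — match num
step 6: stack=$ true Q bool  input=bool true $  — match bool
step 7: stack=$ true Q  input=true $  — expand Q -> ε
Stack after step 7: $ true (top = true).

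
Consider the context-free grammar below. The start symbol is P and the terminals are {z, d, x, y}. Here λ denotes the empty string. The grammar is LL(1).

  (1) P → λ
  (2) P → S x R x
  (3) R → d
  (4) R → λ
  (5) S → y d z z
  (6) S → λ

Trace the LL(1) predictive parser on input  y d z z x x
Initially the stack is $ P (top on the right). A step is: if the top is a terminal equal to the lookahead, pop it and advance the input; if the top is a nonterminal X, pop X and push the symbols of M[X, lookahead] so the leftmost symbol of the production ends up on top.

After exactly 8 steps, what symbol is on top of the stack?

x

step 1: stack=$ P  input=y d z z x x $  — expand P → S x R x
step 2: stack=$ x R x S  input=y d z z x x $  — expand S → y d z z
step 3: stack=$ x R x z z d y  input=y d z z x x $  — match y
step 4: stack=$ x R x z z d  input=d z z x x $  — match d
step 5: stack=$ x R x z z  input=z z x x $  — match z
step 6: stack=$ x R x z  input=z x x $  — match z
step 7: stack=$ x R x  input=x x $  — match x
step 8: stack=$ x R  input=x $  — expand R → λ
Stack after step 8: $ x (top = x).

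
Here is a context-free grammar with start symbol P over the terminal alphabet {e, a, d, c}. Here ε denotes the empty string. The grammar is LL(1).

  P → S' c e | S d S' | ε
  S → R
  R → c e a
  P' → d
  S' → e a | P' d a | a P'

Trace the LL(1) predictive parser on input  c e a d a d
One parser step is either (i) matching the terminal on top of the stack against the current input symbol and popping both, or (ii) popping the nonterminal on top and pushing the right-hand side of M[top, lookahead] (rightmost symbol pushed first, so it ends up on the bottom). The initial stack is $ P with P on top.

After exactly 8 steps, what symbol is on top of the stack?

a

     Stack         Input          Action
  1  $ P           c e a d a d $  expand P → S d S'
  2  $ S' d S      c e a d a d $  expand S → R
  3  $ S' d R      c e a d a d $  expand R → c e a
  4  $ S' d a e c  c e a d a d $  match c
  5  $ S' d a e    e a d a d $    match e
  6  $ S' d a      a d a d $      match a
  7  $ S' d        d a d $        match d
  8  $ S'          a d $          expand S' → a P'
Stack after step 8: $ P' a (top = a).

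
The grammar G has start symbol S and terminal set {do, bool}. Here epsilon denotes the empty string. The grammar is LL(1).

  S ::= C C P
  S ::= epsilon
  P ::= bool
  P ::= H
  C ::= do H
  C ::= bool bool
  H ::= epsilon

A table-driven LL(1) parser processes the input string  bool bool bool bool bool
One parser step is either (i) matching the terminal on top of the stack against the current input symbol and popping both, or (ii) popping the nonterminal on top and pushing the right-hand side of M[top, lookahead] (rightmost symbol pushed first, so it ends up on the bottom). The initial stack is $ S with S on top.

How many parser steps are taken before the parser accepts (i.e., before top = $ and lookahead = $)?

9

     Stack            Input                       Action
  1  $ S              bool bool bool bool bool $  expand S ::= C C P
  2  $ P C C          bool bool bool bool bool $  expand C ::= bool bool
  3  $ P C bool bool  bool bool bool bool bool $  match bool
  4  $ P C bool       bool bool bool bool $       match bool
  5  $ P C            bool bool bool $            expand C ::= bool bool
  6  $ P bool bool    bool bool bool $            match bool
  7  $ P bool         bool bool $                 match bool
  8  $ P              bool $                      expand P ::= bool
  9  $ bool           bool $                      match bool
Accept reached after 9 steps.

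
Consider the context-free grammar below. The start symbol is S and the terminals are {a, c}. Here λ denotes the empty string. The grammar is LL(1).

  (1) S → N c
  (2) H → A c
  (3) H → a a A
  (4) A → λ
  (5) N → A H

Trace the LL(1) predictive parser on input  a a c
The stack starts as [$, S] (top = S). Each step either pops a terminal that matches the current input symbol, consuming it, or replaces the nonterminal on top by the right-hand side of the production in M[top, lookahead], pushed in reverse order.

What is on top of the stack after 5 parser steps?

     Stack      Input    Action
  1  $ S        a a c $  expand S → N c
  2  $ c N      a a c $  expand N → A H
  3  $ c H A    a a c $  expand A → λ
  4  $ c H      a a c $  expand H → a a A
  5  $ c A a a  a a c $  match a
Stack after step 5: $ c A a (top = a).

a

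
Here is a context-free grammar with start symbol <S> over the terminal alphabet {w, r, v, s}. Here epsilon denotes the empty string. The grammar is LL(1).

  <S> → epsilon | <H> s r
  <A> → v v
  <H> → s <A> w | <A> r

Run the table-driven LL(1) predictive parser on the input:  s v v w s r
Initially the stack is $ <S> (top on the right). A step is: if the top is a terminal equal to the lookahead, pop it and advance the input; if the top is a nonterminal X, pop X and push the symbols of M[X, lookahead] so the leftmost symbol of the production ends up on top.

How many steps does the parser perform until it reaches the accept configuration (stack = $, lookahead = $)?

     Stack          Input          Action
  1  $ <S>          s v v w s r $  expand <S> → <H> s r
  2  $ r s <H>      s v v w s r $  expand <H> → s <A> w
  3  $ r s w <A> s  s v v w s r $  match s
  4  $ r s w <A>    v v w s r $    expand <A> → v v
  5  $ r s w v v    v v w s r $    match v
  6  $ r s w v      v w s r $      match v
  7  $ r s w        w s r $        match w
  8  $ r s          s r $          match s
  9  $ r            r $            match r
Accept reached after 9 steps.

9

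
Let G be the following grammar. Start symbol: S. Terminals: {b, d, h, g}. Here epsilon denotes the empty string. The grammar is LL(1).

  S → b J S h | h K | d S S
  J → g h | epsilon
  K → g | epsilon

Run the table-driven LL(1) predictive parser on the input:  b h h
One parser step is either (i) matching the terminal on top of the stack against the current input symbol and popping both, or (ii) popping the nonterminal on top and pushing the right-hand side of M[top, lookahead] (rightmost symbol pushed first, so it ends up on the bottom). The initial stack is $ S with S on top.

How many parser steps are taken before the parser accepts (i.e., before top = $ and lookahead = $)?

     Stack      Input    Action
  1  $ S        b h h $  expand S → b J S h
  2  $ h S J b  b h h $  match b
  3  $ h S J    h h $    expand J → epsilon
  4  $ h S      h h $    expand S → h K
  5  $ h K h    h h $    match h
  6  $ h K      h $      expand K → epsilon
  7  $ h        h $      match h
Accept reached after 7 steps.

7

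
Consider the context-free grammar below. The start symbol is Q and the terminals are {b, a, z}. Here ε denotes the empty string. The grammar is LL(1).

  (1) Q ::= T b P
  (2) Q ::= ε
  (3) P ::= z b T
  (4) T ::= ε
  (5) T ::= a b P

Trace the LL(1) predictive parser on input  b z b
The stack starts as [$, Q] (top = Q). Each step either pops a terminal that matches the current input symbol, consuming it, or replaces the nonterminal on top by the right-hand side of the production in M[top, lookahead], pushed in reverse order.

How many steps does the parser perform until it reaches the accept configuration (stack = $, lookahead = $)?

7

     Stack    Input    Action
  1  $ Q      b z b $  expand Q ::= T b P
  2  $ P b T  b z b $  expand T ::= ε
  3  $ P b    b z b $  match b
  4  $ P      z b $    expand P ::= z b T
  5  $ T b z  z b $    match z
  6  $ T b    b $      match b
  7  $ T      $        expand T ::= ε
Accept reached after 7 steps.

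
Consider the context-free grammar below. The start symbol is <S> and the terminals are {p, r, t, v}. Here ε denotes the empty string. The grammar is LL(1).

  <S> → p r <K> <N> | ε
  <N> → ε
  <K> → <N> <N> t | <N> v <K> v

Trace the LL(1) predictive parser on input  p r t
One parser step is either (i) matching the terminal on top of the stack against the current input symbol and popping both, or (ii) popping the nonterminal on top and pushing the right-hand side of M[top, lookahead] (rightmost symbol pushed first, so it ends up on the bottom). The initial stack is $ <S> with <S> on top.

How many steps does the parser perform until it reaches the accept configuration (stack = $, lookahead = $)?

step 1: stack=$ <S>  input=p r t $  — expand <S> → p r <K> <N>
step 2: stack=$ <N> <K> r p  input=p r t $  — match p
step 3: stack=$ <N> <K> r  input=r t $  — match r
step 4: stack=$ <N> <K>  input=t $  — expand <K> → <N> <N> t
step 5: stack=$ <N> t <N> <N>  input=t $  — expand <N> → ε
step 6: stack=$ <N> t <N>  input=t $  — expand <N> → ε
step 7: stack=$ <N> t  input=t $  — match t
step 8: stack=$ <N>  input=$  — expand <N> → ε
Accept reached after 8 steps.

8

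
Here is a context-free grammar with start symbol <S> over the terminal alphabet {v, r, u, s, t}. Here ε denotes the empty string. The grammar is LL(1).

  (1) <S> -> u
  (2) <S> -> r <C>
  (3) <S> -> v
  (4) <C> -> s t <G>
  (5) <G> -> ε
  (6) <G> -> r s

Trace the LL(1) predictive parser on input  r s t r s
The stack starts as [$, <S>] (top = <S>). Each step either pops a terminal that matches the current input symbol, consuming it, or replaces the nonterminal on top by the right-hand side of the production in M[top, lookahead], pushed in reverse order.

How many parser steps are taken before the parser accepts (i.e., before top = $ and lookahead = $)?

8

     Stack      Input        Action
  1  $ <S>      r s t r s $  expand <S> -> r <C>
  2  $ <C> r    r s t r s $  match r
  3  $ <C>      s t r s $    expand <C> -> s t <G>
  4  $ <G> t s  s t r s $    match s
  5  $ <G> t    t r s $      match t
  6  $ <G>      r s $        expand <G> -> r s
  7  $ s r      r s $        match r
  8  $ s        s $          match s
Accept reached after 8 steps.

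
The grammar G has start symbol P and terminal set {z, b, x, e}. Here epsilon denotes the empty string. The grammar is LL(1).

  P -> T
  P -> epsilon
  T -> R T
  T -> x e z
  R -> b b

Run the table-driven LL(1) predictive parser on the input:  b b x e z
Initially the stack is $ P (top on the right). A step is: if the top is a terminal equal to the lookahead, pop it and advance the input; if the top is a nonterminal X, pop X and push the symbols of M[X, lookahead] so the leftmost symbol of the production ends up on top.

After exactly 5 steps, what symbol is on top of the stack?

T

step 1: stack=$ P  input=b b x e z $  — expand P -> T
step 2: stack=$ T  input=b b x e z $  — expand T -> R T
step 3: stack=$ T R  input=b b x e z $  — expand R -> b b
step 4: stack=$ T b b  input=b b x e z $  — match b
step 5: stack=$ T b  input=b x e z $  — match b
Stack after step 5: $ T (top = T).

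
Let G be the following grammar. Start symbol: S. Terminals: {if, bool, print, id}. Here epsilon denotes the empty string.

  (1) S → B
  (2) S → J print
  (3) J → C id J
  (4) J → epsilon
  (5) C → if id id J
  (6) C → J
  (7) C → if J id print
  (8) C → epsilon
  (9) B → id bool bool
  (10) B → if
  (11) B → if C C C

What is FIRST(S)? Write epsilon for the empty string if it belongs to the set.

{id, if, print}

FIRST(B): from B→id bool bool we get {id}; from B→if we get {if}; from B→if C C C we get {if}. So FIRST(B) = {id, if}.
FIRST(S): from S→B we get {id, if}; from S→J print we get {id, if, print}. So FIRST(S) = {id, if, print}.
FIRST(J): from J→C id J we get {id, if}; from J→epsilon we get {epsilon}. So FIRST(J) = {epsilon, id, if}.
FIRST(C): from C→if id id J we get {if}; from C→J we get {epsilon, id, if}; from C→if J id print we get {if}; from C→epsilon we get {epsilon}. So FIRST(C) = {epsilon, id, if}.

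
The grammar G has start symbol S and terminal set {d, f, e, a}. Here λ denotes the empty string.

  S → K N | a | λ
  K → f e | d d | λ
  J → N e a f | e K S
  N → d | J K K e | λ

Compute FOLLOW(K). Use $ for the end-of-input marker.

FIRST(K): from K→f e we get {f}; from K→d d we get {d}; from K→λ we get {λ}. So FIRST(K) = {λ, d, f}.
FIRST(S): from S→K N we get {λ, d, e, f}; from S→a we get {a}; from S→λ we get {λ}. So FIRST(S) = {λ, a, d, e, f}.
FIRST(J): from J→N e a f we get {d, e}; from J→e K S we get {e}. So FIRST(J) = {d, e}.
FIRST(N): from N→d we get {d}; from N→J K K e we get {d, e}; from N→λ we get {λ}. So FIRST(N) = {λ, d, e}.
FOLLOW(S) includes $ since S is the start symbol.
FOLLOW(J): in N→J K K e, J is followed by K K e with FIRST {d, e, f}. Thus FOLLOW(J) = {d, e, f}.
FOLLOW(S): in J→e K S, the suffix after S is empty, so FOLLOW(S) ⊇ FOLLOW(J) = {d, e, f}. Thus FOLLOW(S) = {$, d, e, f}.
FOLLOW(K): in S→K N, K is followed by N with FIRST {λ, d, e}; in S→K N, the suffix after K is nullable, so FOLLOW(K) ⊇ FOLLOW(S) = {$, d, e, f}; in J→e K S, K is followed by S with FIRST {λ, a, d, e, f}; in J→e K S, the suffix after K is nullable, so FOLLOW(K) ⊇ FOLLOW(J) = {d, e, f}; in N→J K K e (occurrence 1), K is followed by K e with FIRST {d, e, f}; in N→J K K e (occurrence 2), K is followed by e with FIRST {e}. Thus FOLLOW(K) = {$, a, d, e, f}.
FOLLOW(N): in S→K N, the suffix after N is empty, so FOLLOW(N) ⊇ FOLLOW(S) = {$, d, e, f}; in J→N e a f, N is followed by e a f with FIRST {e}. Thus FOLLOW(N) = {$, d, e, f}.

{$, a, d, e, f}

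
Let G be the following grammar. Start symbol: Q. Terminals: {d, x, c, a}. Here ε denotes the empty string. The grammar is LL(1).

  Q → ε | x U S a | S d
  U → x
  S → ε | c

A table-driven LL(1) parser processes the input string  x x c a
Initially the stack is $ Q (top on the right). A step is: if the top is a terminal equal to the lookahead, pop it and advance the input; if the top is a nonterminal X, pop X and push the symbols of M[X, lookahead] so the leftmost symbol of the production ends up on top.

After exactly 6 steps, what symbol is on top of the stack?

a

     Stack      Input      Action
  1  $ Q        x x c a $  expand Q → x U S a
  2  $ a S U x  x x c a $  match x
  3  $ a S U    x c a $    expand U → x
  4  $ a S x    x c a $    match x
  5  $ a S      c a $      expand S → c
  6  $ a c      c a $      match c
Stack after step 6: $ a (top = a).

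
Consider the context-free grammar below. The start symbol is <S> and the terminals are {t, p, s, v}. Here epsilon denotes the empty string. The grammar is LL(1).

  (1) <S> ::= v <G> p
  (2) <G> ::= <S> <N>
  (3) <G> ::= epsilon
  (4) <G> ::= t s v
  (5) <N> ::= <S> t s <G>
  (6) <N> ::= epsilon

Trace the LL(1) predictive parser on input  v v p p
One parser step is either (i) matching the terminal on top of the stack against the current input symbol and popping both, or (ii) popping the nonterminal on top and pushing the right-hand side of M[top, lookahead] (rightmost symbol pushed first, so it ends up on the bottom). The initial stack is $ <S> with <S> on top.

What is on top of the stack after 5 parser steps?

step 1: stack=$ <S>  input=v v p p $  — expand <S> ::= v <G> p
step 2: stack=$ p <G> v  input=v v p p $  — match v
step 3: stack=$ p <G>  input=v p p $  — expand <G> ::= <S> <N>
step 4: stack=$ p <N> <S>  input=v p p $  — expand <S> ::= v <G> p
step 5: stack=$ p <N> p <G> v  input=v p p $  — match v
Stack after step 5: $ p <N> p <G> (top = <G>).

<G>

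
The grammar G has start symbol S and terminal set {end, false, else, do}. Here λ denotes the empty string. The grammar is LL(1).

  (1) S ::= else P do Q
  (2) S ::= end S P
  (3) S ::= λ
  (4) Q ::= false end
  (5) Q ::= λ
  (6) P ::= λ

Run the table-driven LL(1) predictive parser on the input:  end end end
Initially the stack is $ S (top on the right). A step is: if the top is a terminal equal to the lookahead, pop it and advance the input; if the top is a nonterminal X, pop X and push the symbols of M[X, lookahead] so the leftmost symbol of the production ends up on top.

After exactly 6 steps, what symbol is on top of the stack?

S

step 1: stack=$ S  input=end end end $  — expand S ::= end S P
step 2: stack=$ P S end  input=end end end $  — match end
step 3: stack=$ P S  input=end end $  — expand S ::= end S P
step 4: stack=$ P P S end  input=end end $  — match end
step 5: stack=$ P P S  input=end $  — expand S ::= end S P
step 6: stack=$ P P P S end  input=end $  — match end
Stack after step 6: $ P P P S (top = S).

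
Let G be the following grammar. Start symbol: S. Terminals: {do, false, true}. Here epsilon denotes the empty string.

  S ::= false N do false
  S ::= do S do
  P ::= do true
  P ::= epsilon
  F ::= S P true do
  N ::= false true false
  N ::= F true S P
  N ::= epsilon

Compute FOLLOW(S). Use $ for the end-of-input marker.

FIRST(S) = {do, false}
FIRST(P) = {epsilon, do}
FIRST(F) = {do, false}  (via S P true do)
FIRST(N) = {epsilon, do, false}  (via F true S P)
FOLLOW(S) includes $ since S is the start symbol.
FOLLOW(F): in N::=F true S P, F is followed by true S P with FIRST {true}. Thus FOLLOW(F) = {true}.
FOLLOW(N): in S::=false N do false, N is followed by do false with FIRST {do}. Thus FOLLOW(N) = {do}.
FOLLOW(S): in S::=do S do, S is followed by do with FIRST {do}; in F::=S P true do, S is followed by P true do with FIRST {do, true}; in N::=F true S P, S is followed by P with FIRST {epsilon, do}; in N::=F true S P, the suffix after S is nullable, so FOLLOW(S) ⊇ FOLLOW(N) = {do}. Thus FOLLOW(S) = {$, do, true}.
FOLLOW(P): in F::=S P true do, P is followed by true do with FIRST {true}; in N::=F true S P, the suffix after P is empty, so FOLLOW(P) ⊇ FOLLOW(N) = {do}. Thus FOLLOW(P) = {do, true}.

{$, do, true}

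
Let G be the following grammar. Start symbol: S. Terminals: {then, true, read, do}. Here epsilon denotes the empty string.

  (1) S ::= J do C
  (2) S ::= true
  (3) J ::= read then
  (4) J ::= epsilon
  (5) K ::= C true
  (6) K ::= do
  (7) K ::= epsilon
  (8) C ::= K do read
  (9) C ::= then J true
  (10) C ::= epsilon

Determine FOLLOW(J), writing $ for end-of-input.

{do, true}

FIRST(J) = {epsilon, read}
FIRST(S) = {do, read, true}  (via J do C)
FIRST(K) = {epsilon, do, then, true}  (via C true)
FIRST(C) = {epsilon, do, then, true}  (via K do read)
FOLLOW(S) includes $ since S is the start symbol.
FOLLOW(S): S appears on no right-hand side. Thus FOLLOW(S) = {$}.
FOLLOW(J): in S::=J do C, J is followed by do C with FIRST {do}; in C::=then J true, J is followed by true with FIRST {true}. Thus FOLLOW(J) = {do, true}.
FOLLOW(K): in C::=K do read, K is followed by do read with FIRST {do}. Thus FOLLOW(K) = {do}.
FOLLOW(C): in S::=J do C, the suffix after C is empty, so FOLLOW(C) ⊇ FOLLOW(S) = {$}; in K::=C true, C is followed by true with FIRST {true}. Thus FOLLOW(C) = {$, true}.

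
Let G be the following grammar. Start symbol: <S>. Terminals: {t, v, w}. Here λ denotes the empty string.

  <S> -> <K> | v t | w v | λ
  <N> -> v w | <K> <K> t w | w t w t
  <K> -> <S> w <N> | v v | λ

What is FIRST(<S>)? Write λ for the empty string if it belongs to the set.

FIRST(<S>) = {λ, v, w}  (via <K>)
FIRST(<K>) = {λ, v, w}  (via <S> w <N>)
FIRST(<N>) = {t, v, w}  (via <K> <K> t w)

{λ, v, w}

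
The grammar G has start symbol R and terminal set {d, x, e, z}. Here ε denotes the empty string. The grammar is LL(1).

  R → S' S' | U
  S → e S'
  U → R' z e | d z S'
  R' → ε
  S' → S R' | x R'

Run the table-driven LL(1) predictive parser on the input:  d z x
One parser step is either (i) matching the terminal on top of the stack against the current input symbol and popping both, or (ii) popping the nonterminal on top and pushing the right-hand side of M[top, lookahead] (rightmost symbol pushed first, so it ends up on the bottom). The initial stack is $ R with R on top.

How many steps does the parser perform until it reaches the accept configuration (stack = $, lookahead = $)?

7

     Stack     Input    Action
  1  $ R       d z x $  expand R → U
  2  $ U       d z x $  expand U → d z S'
  3  $ S' z d  d z x $  match d
  4  $ S' z    z x $    match z
  5  $ S'      x $      expand S' → x R'
  6  $ R' x    x $      match x
  7  $ R'      $        expand R' → ε
Accept reached after 7 steps.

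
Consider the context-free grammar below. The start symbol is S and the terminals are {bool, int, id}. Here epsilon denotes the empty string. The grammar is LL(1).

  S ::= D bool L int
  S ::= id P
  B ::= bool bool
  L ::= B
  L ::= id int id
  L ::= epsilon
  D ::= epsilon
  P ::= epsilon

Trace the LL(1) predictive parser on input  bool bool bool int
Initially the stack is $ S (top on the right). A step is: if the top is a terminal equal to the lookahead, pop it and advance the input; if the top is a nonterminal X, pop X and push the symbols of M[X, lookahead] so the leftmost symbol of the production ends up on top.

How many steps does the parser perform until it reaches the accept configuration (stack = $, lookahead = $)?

step 1: stack=$ S  input=bool bool bool int $  — expand S ::= D bool L int
step 2: stack=$ int L bool D  input=bool bool bool int $  — expand D ::= epsilon
step 3: stack=$ int L bool  input=bool bool bool int $  — match bool
step 4: stack=$ int L  input=bool bool int $  — expand L ::= B
step 5: stack=$ int B  input=bool bool int $  — expand B ::= bool bool
step 6: stack=$ int bool bool  input=bool bool int $  — match bool
step 7: stack=$ int bool  input=bool int $  — match bool
step 8: stack=$ int  input=int $  — match int
Accept reached after 8 steps.

8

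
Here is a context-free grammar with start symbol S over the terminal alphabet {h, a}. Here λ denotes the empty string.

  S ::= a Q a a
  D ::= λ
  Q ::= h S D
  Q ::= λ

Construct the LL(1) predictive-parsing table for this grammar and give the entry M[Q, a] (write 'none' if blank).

FIRST(S): from S::=a Q a a we get {a}. So FIRST(S) = {a}.
FIRST(D): from D::=λ we get {λ}. So FIRST(D) = {λ}.
FIRST(Q): from Q::=h S D we get {h}; from Q::=λ we get {λ}. So FIRST(Q) = {λ, h}.
FOLLOW(S) includes $ since S is the start symbol.
FOLLOW(Q): in S::=a Q a a, Q is followed by a a with FIRST {a}. Thus FOLLOW(Q) = {a}.
For Q ::= h S D: FIRST(h S D) = {h}, so it goes in M[Q, t] for t ∈ {h}.
For Q ::= λ: FIRST(λ) = {λ}, so it goes in M[Q, t] for t ∈ {}; since λ ∈ FIRST, also for every t ∈ FOLLOW(Q) = {a}.

Q ::= λ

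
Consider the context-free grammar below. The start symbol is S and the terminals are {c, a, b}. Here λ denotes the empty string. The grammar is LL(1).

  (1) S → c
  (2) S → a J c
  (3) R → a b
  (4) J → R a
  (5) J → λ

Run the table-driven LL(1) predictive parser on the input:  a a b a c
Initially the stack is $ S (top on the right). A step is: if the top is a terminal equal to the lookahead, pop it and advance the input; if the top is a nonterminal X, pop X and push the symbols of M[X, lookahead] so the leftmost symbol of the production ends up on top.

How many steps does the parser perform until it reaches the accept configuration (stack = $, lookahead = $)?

step 1: stack=$ S  input=a a b a c $  — expand S → a J c
step 2: stack=$ c J a  input=a a b a c $  — match a
step 3: stack=$ c J  input=a b a c $  — expand J → R a
step 4: stack=$ c a R  input=a b a c $  — expand R → a b
step 5: stack=$ c a b a  input=a b a c $  — match a
step 6: stack=$ c a b  input=b a c $  — match b
step 7: stack=$ c a  input=a c $  — match a
step 8: stack=$ c  input=c $  — match c
Accept reached after 8 steps.

8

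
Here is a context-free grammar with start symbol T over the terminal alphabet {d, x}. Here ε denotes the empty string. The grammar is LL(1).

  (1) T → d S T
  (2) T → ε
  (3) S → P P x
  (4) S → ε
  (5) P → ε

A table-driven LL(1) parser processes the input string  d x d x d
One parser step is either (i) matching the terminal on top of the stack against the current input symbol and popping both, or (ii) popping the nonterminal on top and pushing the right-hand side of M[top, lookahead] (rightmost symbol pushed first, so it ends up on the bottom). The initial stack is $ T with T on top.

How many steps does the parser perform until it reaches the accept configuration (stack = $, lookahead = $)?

16

step 1: stack=$ T  input=d x d x d $  — expand T → d S T
step 2: stack=$ T S d  input=d x d x d $  — match d
step 3: stack=$ T S  input=x d x d $  — expand S → P P x
step 4: stack=$ T x P P  input=x d x d $  — expand P → ε
step 5: stack=$ T x P  input=x d x d $  — expand P → ε
step 6: stack=$ T x  input=x d x d $  — match x
step 7: stack=$ T  input=d x d $  — expand T → d S T
step 8: stack=$ T S d  input=d x d $  — match d
step 9: stack=$ T S  input=x d $  — expand S → P P x
step 10: stack=$ T x P P  input=x d $  — expand P → ε
step 11: stack=$ T x P  input=x d $  — expand P → ε
step 12: stack=$ T x  input=x d $  — match x
step 13: stack=$ T  input=d $  — expand T → d S T
step 14: stack=$ T S d  input=d $  — match d
step 15: stack=$ T S  input=$  — expand S → ε
step 16: stack=$ T  input=$  — expand T → ε
Accept reached after 16 steps.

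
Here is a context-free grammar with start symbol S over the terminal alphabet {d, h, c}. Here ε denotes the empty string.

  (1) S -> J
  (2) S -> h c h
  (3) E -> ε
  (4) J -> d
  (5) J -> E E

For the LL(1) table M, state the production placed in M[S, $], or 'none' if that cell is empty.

S -> J

FIRST(E): from E->ε we get {ε}. So FIRST(E) = {ε}.
FIRST(J): from J->d we get {d}; from J->E E we get {ε}. So FIRST(J) = {ε, d}.
FIRST(S): from S->J we get {ε, d}; from S->h c h we get {h}. So FIRST(S) = {ε, d, h}.
FOLLOW(S) includes $ since S is the start symbol.
FOLLOW(S): S appears on no right-hand side. Thus FOLLOW(S) = {$}.
For S -> J: FIRST(J) = {ε, d}, so it goes in M[S, t] for t ∈ {d}; since ε ∈ FIRST, also for every t ∈ FOLLOW(S) = {$}.
For S -> h c h: FIRST(h c h) = {h}, so it goes in M[S, t] for t ∈ {h}.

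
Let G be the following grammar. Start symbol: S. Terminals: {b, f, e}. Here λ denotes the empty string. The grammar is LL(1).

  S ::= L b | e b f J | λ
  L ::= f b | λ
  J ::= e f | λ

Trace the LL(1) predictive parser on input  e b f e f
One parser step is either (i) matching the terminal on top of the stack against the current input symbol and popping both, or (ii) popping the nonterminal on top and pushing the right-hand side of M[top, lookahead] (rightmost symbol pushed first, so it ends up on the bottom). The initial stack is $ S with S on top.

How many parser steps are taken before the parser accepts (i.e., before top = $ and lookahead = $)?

7

step 1: stack=$ S  input=e b f e f $  — expand S ::= e b f J
step 2: stack=$ J f b e  input=e b f e f $  — match e
step 3: stack=$ J f b  input=b f e f $  — match b
step 4: stack=$ J f  input=f e f $  — match f
step 5: stack=$ J  input=e f $  — expand J ::= e f
step 6: stack=$ f e  input=e f $  — match e
step 7: stack=$ f  input=f $  — match f
Accept reached after 7 steps.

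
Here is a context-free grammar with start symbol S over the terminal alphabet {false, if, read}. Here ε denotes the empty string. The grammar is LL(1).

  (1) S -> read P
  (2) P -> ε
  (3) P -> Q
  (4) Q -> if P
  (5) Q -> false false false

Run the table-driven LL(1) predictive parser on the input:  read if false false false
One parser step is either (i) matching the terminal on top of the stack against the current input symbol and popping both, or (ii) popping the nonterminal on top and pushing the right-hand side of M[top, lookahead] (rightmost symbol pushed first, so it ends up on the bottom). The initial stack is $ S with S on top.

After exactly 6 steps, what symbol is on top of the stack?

Q

step 1: stack=$ S  input=read if false false false $  — expand S -> read P
step 2: stack=$ P read  input=read if false false false $  — match read
step 3: stack=$ P  input=if false false false $  — expand P -> Q
step 4: stack=$ Q  input=if false false false $  — expand Q -> if P
step 5: stack=$ P if  input=if false false false $  — match if
step 6: stack=$ P  input=false false false $  — expand P -> Q
Stack after step 6: $ Q (top = Q).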